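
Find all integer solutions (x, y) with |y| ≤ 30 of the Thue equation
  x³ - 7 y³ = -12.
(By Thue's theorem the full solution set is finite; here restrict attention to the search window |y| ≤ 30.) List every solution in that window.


The equation is x³ - 7y³ = -12. For fixed y, x³ = 7·y³ − 12, so a solution requires the RHS to be a perfect cube.
Strategy: iterate y from -30 to 30, compute RHS = 7·y³ − 12, and check whether it is a (positive or negative) perfect cube.
Check small values of y:
  y = 0: RHS = -12 is not a perfect cube.
  y = 1: RHS = -5 is not a perfect cube.
  y = -1: RHS = -19 is not a perfect cube.
  y = 2: RHS = 44 is not a perfect cube.
  y = -2: RHS = -68 is not a perfect cube.
  y = 3: RHS = 177 is not a perfect cube.
  y = -3: RHS = -201 is not a perfect cube.
Continuing the search up to |y| = 30 finds no solutions either.
No (x, y) in the scanned range satisfies the equation.

No integer solutions with |y| ≤ 30.


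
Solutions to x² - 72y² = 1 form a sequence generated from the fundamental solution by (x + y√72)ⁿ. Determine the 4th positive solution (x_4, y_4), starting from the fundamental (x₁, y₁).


Step 1: Find the fundamental solution (x₁, y₁) of x² - 72y² = 1.
  Expand √72 as a continued fraction. a₀ = ⌊√72⌋ = 8; iterate m_{k+1} = d_k·a_k − m_k, d_{k+1} = (72 − m_{k+1}²)/d_k, a_{k+1} = ⌊(a₀ + m_{k+1})/d_{k+1}⌋ (starting m₀ = 0, d₀ = 1), with convergents p_k = a_k·p_{k-1} + p_{k-2}, q_k = a_k·q_{k-1} + q_{k-2} (p₋₁ = 1, q₋₁ = 0):
  k = 0: a₀ = 8; p₀/q₀ = 8/1; p₀² − 72·q₀² = 64 − 72 = -8.
  k = 1: m = 8, d = 8, a = ⌊(8 + 8)/8⌋ = 2; p/q = (2·8 + 1)/(2·1 + 0) = 17/2; p² − 72·q² = 289 − 288 = 1.
  The first convergent with p² − 72·q² = 1 gives the fundamental solution (x₁, y₁) = (17, 2).
Step 2: Apply the recurrence (x_{n+1}, y_{n+1}) = (x₁x_n + 72y₁y_n, x₁y_n + y₁x_n) repeatedly.
  From (x_1, y_1) = (17, 2): x_2 = 17·17 + 72·2·2 = 577; y_2 = 17·2 + 2·17 = 68.
  From (x_2, y_2) = (577, 68): x_3 = 17·577 + 72·2·68 = 19601; y_3 = 17·68 + 2·577 = 2310.
  From (x_3, y_3) = (19601, 2310): x_4 = 17·19601 + 72·2·2310 = 665857; y_4 = 17·2310 + 2·19601 = 78472.
Step 3: Verify x_4² - 72·y_4² = 443365544449 - 443365544448 = 1 (should be 1). ✓

(x_1, y_1) = (17, 2); (x_4, y_4) = (665857, 78472).


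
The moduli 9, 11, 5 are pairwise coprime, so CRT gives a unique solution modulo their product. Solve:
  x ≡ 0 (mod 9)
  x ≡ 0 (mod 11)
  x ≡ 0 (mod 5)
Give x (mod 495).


Moduli 9, 11, 5 are pairwise coprime; by CRT there is a unique solution modulo M = 9 · 11 · 5 = 495.
Solve pairwise, accumulating the modulus:
  Start with x ≡ 0 (mod 9).
  Combine with x ≡ 0 (mod 11): since gcd(9, 11) = 1, we get a unique residue mod 99.
    Write x = 0 + 9·t and substitute into x ≡ 0 (mod 11): 9·t ≡ 0 − 0 = 0 (mod 11).
    The inverse of 9 mod 11 is 5 (since 9·5 = 45 = 4·11 + 1), so t ≡ 5·0 = 0 ≡ 0 (mod 11).
    Then x = 0 + 9·0 = 0, valid modulo lcm(9, 11) = 99: x ≡ 0 (mod 99).
  Combine with x ≡ 0 (mod 5): since gcd(99, 5) = 1, we get a unique residue mod 495.
    Write x = 0 + 99·t and substitute into x ≡ 0 (mod 5): 99·t ≡ 0 − 0 = 0 (mod 5).
    Reduce coefficients mod 5: 4·t ≡ 0 (mod 5).
    The inverse of 4 mod 5 is 4 (since 4·4 = 16 = 3·5 + 1), so t ≡ 4·0 = 0 ≡ 0 (mod 5).
    Then x = 0 + 99·0 = 0, valid modulo lcm(99, 5) = 495: x ≡ 0 (mod 495).
Verify: 0 mod 9 = 0 ✓, 0 mod 11 = 0 ✓, 0 mod 5 = 0 ✓.

x ≡ 0 (mod 495).


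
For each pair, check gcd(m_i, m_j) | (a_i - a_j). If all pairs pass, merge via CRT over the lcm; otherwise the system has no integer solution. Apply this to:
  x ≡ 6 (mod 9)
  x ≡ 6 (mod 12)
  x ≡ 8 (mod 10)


Moduli 9, 12, 10 are not pairwise coprime, so CRT works modulo lcm(m_i) when all pairwise compatibility conditions hold.
Pairwise compatibility: gcd(m_i, m_j) must divide a_i - a_j for every pair.
Merge one congruence at a time:
  Start: x ≡ 6 (mod 9).
  Combine with x ≡ 6 (mod 12): gcd(9, 12) = 3; 6 - 6 = 0, which IS divisible by 3, so compatible.
    Write x = 6 + 9·t and substitute into x ≡ 6 (mod 12): 9·t ≡ 6 − 6 = 0 (mod 12).
    Divide the congruence (and modulus) by g = 3: 3·t ≡ 0 (mod 4).
    The inverse of 3 mod 4 is 3 (since 3·3 = 9 = 2·4 + 1), so t ≡ 3·0 = 0 ≡ 0 (mod 4).
    Then x = 6 + 9·0 = 6, valid modulo lcm(9, 12) = 36: x ≡ 6 (mod 36).
  Combine with x ≡ 8 (mod 10): gcd(36, 10) = 2; 8 - 6 = 2, which IS divisible by 2, so compatible.
    Write x = 6 + 36·t and substitute into x ≡ 8 (mod 10): 36·t ≡ 8 − 6 = 2 (mod 10).
    Divide the congruence (and modulus) by g = 2: 18·t ≡ 1 (mod 5).
    Reduce coefficients mod 5: 3·t ≡ 1 (mod 5).
    The inverse of 3 mod 5 is 2 (since 3·2 = 6 = 1·5 + 1), so t ≡ 2·1 = 2 ≡ 2 (mod 5).
    Then x = 6 + 36·2 = 78, valid modulo lcm(36, 10) = 180: x ≡ 78 (mod 180).
Verify: 78 mod 9 = 6, 78 mod 12 = 6, 78 mod 10 = 8.

x ≡ 78 (mod 180).


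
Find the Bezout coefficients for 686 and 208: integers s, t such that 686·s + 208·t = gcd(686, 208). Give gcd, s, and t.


Euclidean algorithm on (686, 208) — divide until remainder is 0:
  686 = 3 · 208 + 62
  208 = 3 · 62 + 22
  62 = 2 · 22 + 18
  22 = 1 · 18 + 4
  18 = 4 · 4 + 2
  4 = 2 · 2 + 0
gcd(686, 208) = 2.
Track Bezout coefficients alongside the remainders: start with r₀ = 686 = a·1 + b·0 (s = 1, t = 0) and r₁ = 208 = a·0 + b·1 (s = 0, t = 1); each new remainder r_{k+1} = r_{k-1} − q_k·r_k inherits s_{k+1} = s_{k-1} − q_k·s_k, t_{k+1} = t_{k-1} − q_k·t_k, so r_k = a·s_k + b·t_k at every step:
  q = 3: r = 62, s = 1 − 3·0 = 1, t = 0 − 3·1 = -3  (check: 686·1 + 208·(-3) = 62)
  q = 3: r = 22, s = 0 − 3·1 = -3, t = 1 − 3·(-3) = 10  (check: 686·(-3) + 208·10 = 22)
  q = 2: r = 18, s = 1 − 2·(-3) = 7, t = -3 − 2·10 = -23  (check: 686·7 + 208·(-23) = 18)
  q = 1: r = 4, s = -3 − 1·7 = -10, t = 10 − 1·(-23) = 33  (check: 686·(-10) + 208·33 = 4)
  q = 4: r = 2, s = 7 − 4·(-10) = 47, t = -23 − 4·33 = -155  (check: 686·47 + 208·(-155) = 2)
The row with r = 2 (the gcd) gives the Bezout coefficients s = 47, t = -155.
Result: 686 · (47) + 208 · (-155) = 2.

gcd(686, 208) = 2; s = 47, t = -155 (check: 686·47 + 208·(-155) = 2).


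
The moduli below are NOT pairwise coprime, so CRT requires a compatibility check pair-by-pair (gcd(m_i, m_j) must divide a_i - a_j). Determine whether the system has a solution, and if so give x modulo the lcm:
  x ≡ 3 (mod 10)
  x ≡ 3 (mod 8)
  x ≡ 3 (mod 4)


Moduli 10, 8, 4 are not pairwise coprime, so CRT works modulo lcm(m_i) when all pairwise compatibility conditions hold.
Pairwise compatibility: gcd(m_i, m_j) must divide a_i - a_j for every pair.
Merge one congruence at a time:
  Start: x ≡ 3 (mod 10).
  Combine with x ≡ 3 (mod 8): gcd(10, 8) = 2; 3 - 3 = 0, which IS divisible by 2, so compatible.
    Write x = 3 + 10·t and substitute into x ≡ 3 (mod 8): 10·t ≡ 3 − 3 = 0 (mod 8).
    Divide the congruence (and modulus) by g = 2: 5·t ≡ 0 (mod 4).
    Reduce coefficients mod 4: 1·t ≡ 0 (mod 4).
    So t ≡ 0 (mod 4).
    Then x = 3 + 10·0 = 3, valid modulo lcm(10, 8) = 40: x ≡ 3 (mod 40).
  Combine with x ≡ 3 (mod 4): gcd(40, 4) = 4; 3 - 3 = 0, which IS divisible by 4, so compatible.
    Write x = 3 + 40·t and substitute into x ≡ 3 (mod 4): 40·t ≡ 3 − 3 = 0 (mod 4).
    Divide the congruence (and modulus) by g = 4: 10·t ≡ 0 (mod 1).
    Modulo 1 every t works; take t = 0.
    Then x = 3 + 40·0 = 3, valid modulo lcm(40, 4) = 40: x ≡ 3 (mod 40).
Verify: 3 mod 10 = 3, 3 mod 8 = 3, 3 mod 4 = 3.

x ≡ 3 (mod 40).


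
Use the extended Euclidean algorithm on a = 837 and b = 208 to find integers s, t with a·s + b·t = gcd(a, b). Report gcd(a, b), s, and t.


Euclidean algorithm on (837, 208) — divide until remainder is 0:
  837 = 4 · 208 + 5
  208 = 41 · 5 + 3
  5 = 1 · 3 + 2
  3 = 1 · 2 + 1
  2 = 2 · 1 + 0
gcd(837, 208) = 1.
Track Bezout coefficients alongside the remainders: start with r₀ = 837 = a·1 + b·0 (s = 1, t = 0) and r₁ = 208 = a·0 + b·1 (s = 0, t = 1); each new remainder r_{k+1} = r_{k-1} − q_k·r_k inherits s_{k+1} = s_{k-1} − q_k·s_k, t_{k+1} = t_{k-1} − q_k·t_k, so r_k = a·s_k + b·t_k at every step:
  q = 4: r = 5, s = 1 − 4·0 = 1, t = 0 − 4·1 = -4  (check: 837·1 + 208·(-4) = 5)
  q = 41: r = 3, s = 0 − 41·1 = -41, t = 1 − 41·(-4) = 165  (check: 837·(-41) + 208·165 = 3)
  q = 1: r = 2, s = 1 − 1·(-41) = 42, t = -4 − 1·165 = -169  (check: 837·42 + 208·(-169) = 2)
  q = 1: r = 1, s = -41 − 1·42 = -83, t = 165 − 1·(-169) = 334  (check: 837·(-83) + 208·334 = 1)
The row with r = 1 (the gcd) gives the Bezout coefficients s = -83, t = 334.
Result: 837 · (-83) + 208 · (334) = 1.

gcd(837, 208) = 1; s = -83, t = 334 (check: 837·(-83) + 208·334 = 1).


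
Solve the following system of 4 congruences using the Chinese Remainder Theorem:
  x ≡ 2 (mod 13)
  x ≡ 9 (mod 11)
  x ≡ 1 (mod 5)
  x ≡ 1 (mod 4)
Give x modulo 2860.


Product of moduli M = 13 · 11 · 5 · 4 = 2860.
Merge one congruence at a time:
  Start: x ≡ 2 (mod 13).
  Combine with x ≡ 9 (mod 11); new modulus lcm = 143.
    Write x = 2 + 13·t and substitute into x ≡ 9 (mod 11): 13·t ≡ 9 − 2 = 7 (mod 11).
    Reduce coefficients mod 11: 2·t ≡ 7 (mod 11).
    The inverse of 2 mod 11 is 6 (since 2·6 = 12 = 1·11 + 1), so t ≡ 6·7 = 42 ≡ 9 (mod 11).
    Then x = 2 + 13·9 = 119, valid modulo lcm(13, 11) = 143: x ≡ 119 (mod 143).
  Combine with x ≡ 1 (mod 5); new modulus lcm = 715.
    Write x = 119 + 143·t and substitute into x ≡ 1 (mod 5): 143·t ≡ 1 − 119 = -118 (mod 5).
    Reduce coefficients mod 5: 3·t ≡ 2 (mod 5).
    The inverse of 3 mod 5 is 2 (since 3·2 = 6 = 1·5 + 1), so t ≡ 2·2 = 4 ≡ 4 (mod 5).
    Then x = 119 + 143·4 = 691, valid modulo lcm(143, 5) = 715: x ≡ 691 (mod 715).
  Combine with x ≡ 1 (mod 4); new modulus lcm = 2860.
    Write x = 691 + 715·t and substitute into x ≡ 1 (mod 4): 715·t ≡ 1 − 691 = -690 (mod 4).
    Reduce coefficients mod 4: 3·t ≡ 2 (mod 4).
    The inverse of 3 mod 4 is 3 (since 3·3 = 9 = 2·4 + 1), so t ≡ 3·2 = 6 ≡ 2 (mod 4).
    Then x = 691 + 715·2 = 2121, valid modulo lcm(715, 4) = 2860: x ≡ 2121 (mod 2860).
Verify against each original: 2121 mod 13 = 2, 2121 mod 11 = 9, 2121 mod 5 = 1, 2121 mod 4 = 1.

x ≡ 2121 (mod 2860).


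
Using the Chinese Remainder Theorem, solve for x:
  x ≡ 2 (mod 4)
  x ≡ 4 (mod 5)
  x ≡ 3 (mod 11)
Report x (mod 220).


Moduli 4, 5, 11 are pairwise coprime; by CRT there is a unique solution modulo M = 4 · 5 · 11 = 220.
Solve pairwise, accumulating the modulus:
  Start with x ≡ 2 (mod 4).
  Combine with x ≡ 4 (mod 5): since gcd(4, 5) = 1, we get a unique residue mod 20.
    Write x = 2 + 4·t and substitute into x ≡ 4 (mod 5): 4·t ≡ 4 − 2 = 2 (mod 5).
    The inverse of 4 mod 5 is 4 (since 4·4 = 16 = 3·5 + 1), so t ≡ 4·2 = 8 ≡ 3 (mod 5).
    Then x = 2 + 4·3 = 14, valid modulo lcm(4, 5) = 20: x ≡ 14 (mod 20).
  Combine with x ≡ 3 (mod 11): since gcd(20, 11) = 1, we get a unique residue mod 220.
    Write x = 14 + 20·t and substitute into x ≡ 3 (mod 11): 20·t ≡ 3 − 14 = -11 (mod 11).
    Reduce coefficients mod 11: 9·t ≡ 0 (mod 11).
    The inverse of 9 mod 11 is 5 (since 9·5 = 45 = 4·11 + 1), so t ≡ 5·0 = 0 ≡ 0 (mod 11).
    Then x = 14 + 20·0 = 14, valid modulo lcm(20, 11) = 220: x ≡ 14 (mod 220).
Verify: 14 mod 4 = 2 ✓, 14 mod 5 = 4 ✓, 14 mod 11 = 3 ✓.

x ≡ 14 (mod 220).


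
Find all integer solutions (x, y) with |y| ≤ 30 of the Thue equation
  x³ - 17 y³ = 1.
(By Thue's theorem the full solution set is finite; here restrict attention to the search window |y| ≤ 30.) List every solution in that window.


The equation is x³ - 17y³ = 1. For fixed y, x³ = 17·y³ + 1, so a solution requires the RHS to be a perfect cube.
Strategy: iterate y from -30 to 30, compute RHS = 17·y³ + 1, and check whether it is a (positive or negative) perfect cube.
Check small values of y:
  y = 0: RHS = 1 = (1)³ ⇒ x = 1 works.
  y = 1: RHS = 18 is not a perfect cube.
  y = -1: RHS = -16 is not a perfect cube.
  y = 2: RHS = 137 is not a perfect cube.
  y = -2: RHS = -135 is not a perfect cube.
  y = 3: RHS = 460 is not a perfect cube.
  y = -3: RHS = -458 is not a perfect cube.
Continuing, at y = 7: RHS = 5832 = (18)³ ⇒ x = 18 works.
Searching the remaining y in |y| ≤ 30 finds no further solutions.
Collected solutions: (1, 0), (18, 7).

Solutions (with |y| ≤ 30): (1, 0), (18, 7).


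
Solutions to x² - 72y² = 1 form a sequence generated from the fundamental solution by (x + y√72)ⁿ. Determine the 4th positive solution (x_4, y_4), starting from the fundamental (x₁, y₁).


Step 1: Find the fundamental solution (x₁, y₁) of x² - 72y² = 1.
  Expand √72 as a continued fraction. a₀ = ⌊√72⌋ = 8; iterate m_{k+1} = d_k·a_k − m_k, d_{k+1} = (72 − m_{k+1}²)/d_k, a_{k+1} = ⌊(a₀ + m_{k+1})/d_{k+1}⌋ (starting m₀ = 0, d₀ = 1), with convergents p_k = a_k·p_{k-1} + p_{k-2}, q_k = a_k·q_{k-1} + q_{k-2} (p₋₁ = 1, q₋₁ = 0):
  k = 0: a₀ = 8; p₀/q₀ = 8/1; p₀² − 72·q₀² = 64 − 72 = -8.
  k = 1: m = 8, d = 8, a = ⌊(8 + 8)/8⌋ = 2; p/q = (2·8 + 1)/(2·1 + 0) = 17/2; p² − 72·q² = 289 − 288 = 1.
  The first convergent with p² − 72·q² = 1 gives the fundamental solution (x₁, y₁) = (17, 2).
Step 2: Apply the recurrence (x_{n+1}, y_{n+1}) = (x₁x_n + 72y₁y_n, x₁y_n + y₁x_n) repeatedly.
  From (x_1, y_1) = (17, 2): x_2 = 17·17 + 72·2·2 = 577; y_2 = 17·2 + 2·17 = 68.
  From (x_2, y_2) = (577, 68): x_3 = 17·577 + 72·2·68 = 19601; y_3 = 17·68 + 2·577 = 2310.
  From (x_3, y_3) = (19601, 2310): x_4 = 17·19601 + 72·2·2310 = 665857; y_4 = 17·2310 + 2·19601 = 78472.
Step 3: Verify x_4² - 72·y_4² = 443365544449 - 443365544448 = 1 (should be 1). ✓

(x_1, y_1) = (17, 2); (x_4, y_4) = (665857, 78472).


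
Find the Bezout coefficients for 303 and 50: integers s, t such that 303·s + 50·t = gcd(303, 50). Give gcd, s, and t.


Euclidean algorithm on (303, 50) — divide until remainder is 0:
  303 = 6 · 50 + 3
  50 = 16 · 3 + 2
  3 = 1 · 2 + 1
  2 = 2 · 1 + 0
gcd(303, 50) = 1.
Track Bezout coefficients alongside the remainders: start with r₀ = 303 = a·1 + b·0 (s = 1, t = 0) and r₁ = 50 = a·0 + b·1 (s = 0, t = 1); each new remainder r_{k+1} = r_{k-1} − q_k·r_k inherits s_{k+1} = s_{k-1} − q_k·s_k, t_{k+1} = t_{k-1} − q_k·t_k, so r_k = a·s_k + b·t_k at every step:
  q = 6: r = 3, s = 1 − 6·0 = 1, t = 0 − 6·1 = -6  (check: 303·1 + 50·(-6) = 3)
  q = 16: r = 2, s = 0 − 16·1 = -16, t = 1 − 16·(-6) = 97  (check: 303·(-16) + 50·97 = 2)
  q = 1: r = 1, s = 1 − 1·(-16) = 17, t = -6 − 1·97 = -103  (check: 303·17 + 50·(-103) = 1)
The row with r = 1 (the gcd) gives the Bezout coefficients s = 17, t = -103.
Result: 303 · (17) + 50 · (-103) = 1.

gcd(303, 50) = 1; s = 17, t = -103 (check: 303·17 + 50·(-103) = 1).


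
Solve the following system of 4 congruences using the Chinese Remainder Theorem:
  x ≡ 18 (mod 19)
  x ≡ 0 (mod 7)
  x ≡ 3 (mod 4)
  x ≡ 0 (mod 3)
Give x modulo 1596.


Product of moduli M = 19 · 7 · 4 · 3 = 1596.
Merge one congruence at a time:
  Start: x ≡ 18 (mod 19).
  Combine with x ≡ 0 (mod 7); new modulus lcm = 133.
    Write x = 18 + 19·t and substitute into x ≡ 0 (mod 7): 19·t ≡ 0 − 18 = -18 (mod 7).
    Reduce coefficients mod 7: 5·t ≡ 3 (mod 7).
    The inverse of 5 mod 7 is 3 (since 5·3 = 15 = 2·7 + 1), so t ≡ 3·3 = 9 ≡ 2 (mod 7).
    Then x = 18 + 19·2 = 56, valid modulo lcm(19, 7) = 133: x ≡ 56 (mod 133).
  Combine with x ≡ 3 (mod 4); new modulus lcm = 532.
    Write x = 56 + 133·t and substitute into x ≡ 3 (mod 4): 133·t ≡ 3 − 56 = -53 (mod 4).
    Reduce coefficients mod 4: 1·t ≡ 3 (mod 4).
    So t ≡ 3 (mod 4).
    Then x = 56 + 133·3 = 455, valid modulo lcm(133, 4) = 532: x ≡ 455 (mod 532).
  Combine with x ≡ 0 (mod 3); new modulus lcm = 1596.
    Write x = 455 + 532·t and substitute into x ≡ 0 (mod 3): 532·t ≡ 0 − 455 = -455 (mod 3).
    Reduce coefficients mod 3: 1·t ≡ 1 (mod 3).
    So t ≡ 1 (mod 3).
    Then x = 455 + 532·1 = 987, valid modulo lcm(532, 3) = 1596: x ≡ 987 (mod 1596).
Verify against each original: 987 mod 19 = 18, 987 mod 7 = 0, 987 mod 4 = 3, 987 mod 3 = 0.

x ≡ 987 (mod 1596).


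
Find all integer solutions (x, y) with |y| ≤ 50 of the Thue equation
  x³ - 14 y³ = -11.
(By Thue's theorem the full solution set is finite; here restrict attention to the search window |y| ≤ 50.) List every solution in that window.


The equation is x³ - 14y³ = -11. For fixed y, x³ = 14·y³ − 11, so a solution requires the RHS to be a perfect cube.
Strategy: iterate y from -50 to 50, compute RHS = 14·y³ − 11, and check whether it is a (positive or negative) perfect cube.
Check small values of y:
  y = 0: RHS = -11 is not a perfect cube.
  y = 1: RHS = 3 is not a perfect cube.
  y = -1: RHS = -25 is not a perfect cube.
  y = 2: RHS = 101 is not a perfect cube.
  y = -2: RHS = -123 is not a perfect cube.
  y = 3: RHS = 367 is not a perfect cube.
  y = -3: RHS = -389 is not a perfect cube.
Continuing the search up to |y| = 50 finds no solutions either.
No (x, y) in the scanned range satisfies the equation.

No integer solutions with |y| ≤ 50.


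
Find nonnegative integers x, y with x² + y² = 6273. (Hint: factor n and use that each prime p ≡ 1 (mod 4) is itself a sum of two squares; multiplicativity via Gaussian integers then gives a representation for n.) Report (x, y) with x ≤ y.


Step 1: Factor n = 6273 = 3^2 · 17 · 41.
Step 2: Check the mod-4 condition on each prime factor: 3 ≡ 3 (mod 4), exponent 2 (must be even); 17 ≡ 1 (mod 4), exponent 1; 41 ≡ 1 (mod 4), exponent 1.
All primes ≡ 3 (mod 4) appear to even exponent (or don't appear), so by the two-squares theorem n IS expressible as a sum of two squares.
Step 3: Build a representation. Group n = k² · m with k = 3 and m = 17 · 41 = 697 (a product of primes ≡ 1 (mod 4)); a representation of m scales to one of n via (k·x)² + (k·y)² = k²(x² + y²). Each prime p ≡ 1 (mod 4) is itself a sum of two squares; find a² by testing p − a² for a perfect square:
  17: 17 − 1² = 16 = 4² ⇒ 17 = 1² + 4².
  41: 41 − 1² = 40, 41 − 2² = 37, 41 − 3² = 32, 41 − 4² = 25 = 5² ⇒ 41 = 4² + 5².
  Combine using the Brahmagupta–Fibonacci identity (a² + b²)(c² + d²) = (ac − bd)² + (ad + bc)² = (ac + bd)² + (ad − bc)²:
  17 · 41 = 697: from (1² + 4²)(4² + 5²), take (1·4 − 4·5, 1·5 + 4·4) = (4 − 20, 5 + 16) = (-16, 21); dropping signs (only squares matter) gives (16, 21); check 16² + 21² = 256 + 441 = 697 ✓.
  Scale by k = 3: (3·16, 3·21) = (48, 63).
Step 4: Order so x ≤ y and verify: 48² + 63² = 2304 + 3969 = 6273 = n. ✓

n = 6273 = 48² + 63² (one valid representation with x ≤ y).


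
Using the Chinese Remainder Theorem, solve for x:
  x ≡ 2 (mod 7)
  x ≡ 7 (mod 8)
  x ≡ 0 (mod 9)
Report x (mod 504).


Moduli 7, 8, 9 are pairwise coprime; by CRT there is a unique solution modulo M = 7 · 8 · 9 = 504.
Solve pairwise, accumulating the modulus:
  Start with x ≡ 2 (mod 7).
  Combine with x ≡ 7 (mod 8): since gcd(7, 8) = 1, we get a unique residue mod 56.
    Write x = 2 + 7·t and substitute into x ≡ 7 (mod 8): 7·t ≡ 7 − 2 = 5 (mod 8).
    The inverse of 7 mod 8 is 7 (since 7·7 = 49 = 6·8 + 1), so t ≡ 7·5 = 35 ≡ 3 (mod 8).
    Then x = 2 + 7·3 = 23, valid modulo lcm(7, 8) = 56: x ≡ 23 (mod 56).
  Combine with x ≡ 0 (mod 9): since gcd(56, 9) = 1, we get a unique residue mod 504.
    Write x = 23 + 56·t and substitute into x ≡ 0 (mod 9): 56·t ≡ 0 − 23 = -23 (mod 9).
    Reduce coefficients mod 9: 2·t ≡ 4 (mod 9).
    The inverse of 2 mod 9 is 5 (since 2·5 = 10 = 1·9 + 1), so t ≡ 5·4 = 20 ≡ 2 (mod 9).
    Then x = 23 + 56·2 = 135, valid modulo lcm(56, 9) = 504: x ≡ 135 (mod 504).
Verify: 135 mod 7 = 2 ✓, 135 mod 8 = 7 ✓, 135 mod 9 = 0 ✓.

x ≡ 135 (mod 504).


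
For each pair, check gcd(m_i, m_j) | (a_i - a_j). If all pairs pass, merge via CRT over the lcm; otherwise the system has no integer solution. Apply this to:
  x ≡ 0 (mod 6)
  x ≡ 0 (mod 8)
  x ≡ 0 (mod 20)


Moduli 6, 8, 20 are not pairwise coprime, so CRT works modulo lcm(m_i) when all pairwise compatibility conditions hold.
Pairwise compatibility: gcd(m_i, m_j) must divide a_i - a_j for every pair.
Merge one congruence at a time:
  Start: x ≡ 0 (mod 6).
  Combine with x ≡ 0 (mod 8): gcd(6, 8) = 2; 0 - 0 = 0, which IS divisible by 2, so compatible.
    Write x = 0 + 6·t and substitute into x ≡ 0 (mod 8): 6·t ≡ 0 − 0 = 0 (mod 8).
    Divide the congruence (and modulus) by g = 2: 3·t ≡ 0 (mod 4).
    The inverse of 3 mod 4 is 3 (since 3·3 = 9 = 2·4 + 1), so t ≡ 3·0 = 0 ≡ 0 (mod 4).
    Then x = 0 + 6·0 = 0, valid modulo lcm(6, 8) = 24: x ≡ 0 (mod 24).
  Combine with x ≡ 0 (mod 20): gcd(24, 20) = 4; 0 - 0 = 0, which IS divisible by 4, so compatible.
    Write x = 0 + 24·t and substitute into x ≡ 0 (mod 20): 24·t ≡ 0 − 0 = 0 (mod 20).
    Divide the congruence (and modulus) by g = 4: 6·t ≡ 0 (mod 5).
    Reduce coefficients mod 5: 1·t ≡ 0 (mod 5).
    So t ≡ 0 (mod 5).
    Then x = 0 + 24·0 = 0, valid modulo lcm(24, 20) = 120: x ≡ 0 (mod 120).
Verify: 0 mod 6 = 0, 0 mod 8 = 0, 0 mod 20 = 0.

x ≡ 0 (mod 120).


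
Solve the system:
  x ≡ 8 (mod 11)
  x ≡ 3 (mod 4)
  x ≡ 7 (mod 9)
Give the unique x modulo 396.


Moduli 11, 4, 9 are pairwise coprime; by CRT there is a unique solution modulo M = 11 · 4 · 9 = 396.
Solve pairwise, accumulating the modulus:
  Start with x ≡ 8 (mod 11).
  Combine with x ≡ 3 (mod 4): since gcd(11, 4) = 1, we get a unique residue mod 44.
    Write x = 8 + 11·t and substitute into x ≡ 3 (mod 4): 11·t ≡ 3 − 8 = -5 (mod 4).
    Reduce coefficients mod 4: 3·t ≡ 3 (mod 4).
    The inverse of 3 mod 4 is 3 (since 3·3 = 9 = 2·4 + 1), so t ≡ 3·3 = 9 ≡ 1 (mod 4).
    Then x = 8 + 11·1 = 19, valid modulo lcm(11, 4) = 44: x ≡ 19 (mod 44).
  Combine with x ≡ 7 (mod 9): since gcd(44, 9) = 1, we get a unique residue mod 396.
    Write x = 19 + 44·t and substitute into x ≡ 7 (mod 9): 44·t ≡ 7 − 19 = -12 (mod 9).
    Reduce coefficients mod 9: 8·t ≡ 6 (mod 9).
    The inverse of 8 mod 9 is 8 (since 8·8 = 64 = 7·9 + 1), so t ≡ 8·6 = 48 ≡ 3 (mod 9).
    Then x = 19 + 44·3 = 151, valid modulo lcm(44, 9) = 396: x ≡ 151 (mod 396).
Verify: 151 mod 11 = 8 ✓, 151 mod 4 = 3 ✓, 151 mod 9 = 7 ✓.

x ≡ 151 (mod 396).


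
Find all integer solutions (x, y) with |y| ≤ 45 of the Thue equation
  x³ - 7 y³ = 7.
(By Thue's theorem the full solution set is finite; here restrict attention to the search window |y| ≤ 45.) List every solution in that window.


The equation is x³ - 7y³ = 7. For fixed y, x³ = 7·y³ + 7, so a solution requires the RHS to be a perfect cube.
Strategy: iterate y from -45 to 45, compute RHS = 7·y³ + 7, and check whether it is a (positive or negative) perfect cube.
Check small values of y:
  y = 0: RHS = 7 is not a perfect cube.
  y = 1: RHS = 14 is not a perfect cube.
  y = -1: RHS = 0 = (0)³ ⇒ x = 0 works.
  y = 2: RHS = 63 is not a perfect cube.
  y = -2: RHS = -49 is not a perfect cube.
  y = 3: RHS = 196 is not a perfect cube.
  y = -3: RHS = -182 is not a perfect cube.
Continuing the search up to |y| = 45 finds no further solutions beyond those listed.
Collected solutions: (0, -1).

Solutions (with |y| ≤ 45): (0, -1).


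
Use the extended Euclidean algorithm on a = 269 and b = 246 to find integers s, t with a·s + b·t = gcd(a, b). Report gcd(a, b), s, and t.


Euclidean algorithm on (269, 246) — divide until remainder is 0:
  269 = 1 · 246 + 23
  246 = 10 · 23 + 16
  23 = 1 · 16 + 7
  16 = 2 · 7 + 2
  7 = 3 · 2 + 1
  2 = 2 · 1 + 0
gcd(269, 246) = 1.
Track Bezout coefficients alongside the remainders: start with r₀ = 269 = a·1 + b·0 (s = 1, t = 0) and r₁ = 246 = a·0 + b·1 (s = 0, t = 1); each new remainder r_{k+1} = r_{k-1} − q_k·r_k inherits s_{k+1} = s_{k-1} − q_k·s_k, t_{k+1} = t_{k-1} − q_k·t_k, so r_k = a·s_k + b·t_k at every step:
  q = 1: r = 23, s = 1 − 1·0 = 1, t = 0 − 1·1 = -1  (check: 269·1 + 246·(-1) = 23)
  q = 10: r = 16, s = 0 − 10·1 = -10, t = 1 − 10·(-1) = 11  (check: 269·(-10) + 246·11 = 16)
  q = 1: r = 7, s = 1 − 1·(-10) = 11, t = -1 − 1·11 = -12  (check: 269·11 + 246·(-12) = 7)
  q = 2: r = 2, s = -10 − 2·11 = -32, t = 11 − 2·(-12) = 35  (check: 269·(-32) + 246·35 = 2)
  q = 3: r = 1, s = 11 − 3·(-32) = 107, t = -12 − 3·35 = -117  (check: 269·107 + 246·(-117) = 1)
The row with r = 1 (the gcd) gives the Bezout coefficients s = 107, t = -117.
Result: 269 · (107) + 246 · (-117) = 1.

gcd(269, 246) = 1; s = 107, t = -117 (check: 269·107 + 246·(-117) = 1).


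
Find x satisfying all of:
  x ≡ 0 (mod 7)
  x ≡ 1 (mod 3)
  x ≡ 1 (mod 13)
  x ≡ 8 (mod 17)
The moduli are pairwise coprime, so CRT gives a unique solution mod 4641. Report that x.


Product of moduli M = 7 · 3 · 13 · 17 = 4641.
Merge one congruence at a time:
  Start: x ≡ 0 (mod 7).
  Combine with x ≡ 1 (mod 3); new modulus lcm = 21.
    Write x = 0 + 7·t and substitute into x ≡ 1 (mod 3): 7·t ≡ 1 − 0 = 1 (mod 3).
    Reduce coefficients mod 3: 1·t ≡ 1 (mod 3).
    So t ≡ 1 (mod 3).
    Then x = 0 + 7·1 = 7, valid modulo lcm(7, 3) = 21: x ≡ 7 (mod 21).
  Combine with x ≡ 1 (mod 13); new modulus lcm = 273.
    Write x = 7 + 21·t and substitute into x ≡ 1 (mod 13): 21·t ≡ 1 − 7 = -6 (mod 13).
    Reduce coefficients mod 13: 8·t ≡ 7 (mod 13).
    The inverse of 8 mod 13 is 5 (since 8·5 = 40 = 3·13 + 1), so t ≡ 5·7 = 35 ≡ 9 (mod 13).
    Then x = 7 + 21·9 = 196, valid modulo lcm(21, 13) = 273: x ≡ 196 (mod 273).
  Combine with x ≡ 8 (mod 17); new modulus lcm = 4641.
    Write x = 196 + 273·t and substitute into x ≡ 8 (mod 17): 273·t ≡ 8 − 196 = -188 (mod 17).
    Reduce coefficients mod 17: 1·t ≡ 16 (mod 17).
    So t ≡ 16 (mod 17).
    Then x = 196 + 273·16 = 4564, valid modulo lcm(273, 17) = 4641: x ≡ 4564 (mod 4641).
Verify against each original: 4564 mod 7 = 0, 4564 mod 3 = 1, 4564 mod 13 = 1, 4564 mod 17 = 8.

x ≡ 4564 (mod 4641).


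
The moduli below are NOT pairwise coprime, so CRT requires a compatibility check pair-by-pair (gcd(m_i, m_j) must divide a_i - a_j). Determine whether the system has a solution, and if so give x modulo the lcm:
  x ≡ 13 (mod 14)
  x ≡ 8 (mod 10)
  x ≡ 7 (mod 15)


Moduli 14, 10, 15 are not pairwise coprime, so CRT works modulo lcm(m_i) when all pairwise compatibility conditions hold.
Pairwise compatibility: gcd(m_i, m_j) must divide a_i - a_j for every pair.
Merge one congruence at a time:
  Start: x ≡ 13 (mod 14).
  Combine with x ≡ 8 (mod 10): gcd(14, 10) = 2, and 8 - 13 = -5 is NOT divisible by 2.
    ⇒ system is inconsistent (no integer solution).

No solution (the system is inconsistent).


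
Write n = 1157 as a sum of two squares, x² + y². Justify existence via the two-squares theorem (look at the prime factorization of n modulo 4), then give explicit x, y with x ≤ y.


Step 1: Factor n = 1157 = 13 · 89.
Step 2: Check the mod-4 condition on each prime factor: 13 ≡ 1 (mod 4), exponent 1; 89 ≡ 1 (mod 4), exponent 1.
All primes ≡ 3 (mod 4) appear to even exponent (or don't appear), so by the two-squares theorem n IS expressible as a sum of two squares.
Step 3: Build a representation. Here n = 13 · 89 is a product of primes ≡ 1 (mod 4). Each prime p ≡ 1 (mod 4) is itself a sum of two squares; find a² by testing p − a² for a perfect square:
  13: 13 − 1² = 12, 13 − 2² = 9 = 3² ⇒ 13 = 2² + 3².
  89: 89 − 1² = 88, 89 − 2² = 85, 89 − 3² = 80, 89 − 4² = 73, 89 − 5² = 64 = 8² ⇒ 89 = 5² + 8².
  Combine using the Brahmagupta–Fibonacci identity (a² + b²)(c² + d²) = (ac − bd)² + (ad + bc)² = (ac + bd)² + (ad − bc)²:
  13 · 89 = 1157: from (2² + 3²)(5² + 8²), take (2·5 − 3·8, 2·8 + 3·5) = (10 − 24, 16 + 15) = (-14, 31); dropping signs (only squares matter) gives (14, 31); check 14² + 31² = 196 + 961 = 1157 ✓.
Step 4: Order so x ≤ y and verify: 14² + 31² = 196 + 961 = 1157 = n. ✓

n = 1157 = 14² + 31² (one valid representation with x ≤ y).


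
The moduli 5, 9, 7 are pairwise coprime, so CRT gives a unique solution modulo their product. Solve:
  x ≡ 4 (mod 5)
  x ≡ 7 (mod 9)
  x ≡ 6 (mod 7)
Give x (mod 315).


Moduli 5, 9, 7 are pairwise coprime; by CRT there is a unique solution modulo M = 5 · 9 · 7 = 315.
Solve pairwise, accumulating the modulus:
  Start with x ≡ 4 (mod 5).
  Combine with x ≡ 7 (mod 9): since gcd(5, 9) = 1, we get a unique residue mod 45.
    Write x = 4 + 5·t and substitute into x ≡ 7 (mod 9): 5·t ≡ 7 − 4 = 3 (mod 9).
    The inverse of 5 mod 9 is 2 (since 5·2 = 10 = 1·9 + 1), so t ≡ 2·3 = 6 ≡ 6 (mod 9).
    Then x = 4 + 5·6 = 34, valid modulo lcm(5, 9) = 45: x ≡ 34 (mod 45).
  Combine with x ≡ 6 (mod 7): since gcd(45, 7) = 1, we get a unique residue mod 315.
    Write x = 34 + 45·t and substitute into x ≡ 6 (mod 7): 45·t ≡ 6 − 34 = -28 (mod 7).
    Reduce coefficients mod 7: 3·t ≡ 0 (mod 7).
    The inverse of 3 mod 7 is 5 (since 3·5 = 15 = 2·7 + 1), so t ≡ 5·0 = 0 ≡ 0 (mod 7).
    Then x = 34 + 45·0 = 34, valid modulo lcm(45, 7) = 315: x ≡ 34 (mod 315).
Verify: 34 mod 5 = 4 ✓, 34 mod 9 = 7 ✓, 34 mod 7 = 6 ✓.

x ≡ 34 (mod 315).


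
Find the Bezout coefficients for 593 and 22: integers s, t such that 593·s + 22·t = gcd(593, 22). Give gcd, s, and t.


Euclidean algorithm on (593, 22) — divide until remainder is 0:
  593 = 26 · 22 + 21
  22 = 1 · 21 + 1
  21 = 21 · 1 + 0
gcd(593, 22) = 1.
Track Bezout coefficients alongside the remainders: start with r₀ = 593 = a·1 + b·0 (s = 1, t = 0) and r₁ = 22 = a·0 + b·1 (s = 0, t = 1); each new remainder r_{k+1} = r_{k-1} − q_k·r_k inherits s_{k+1} = s_{k-1} − q_k·s_k, t_{k+1} = t_{k-1} − q_k·t_k, so r_k = a·s_k + b·t_k at every step:
  q = 26: r = 21, s = 1 − 26·0 = 1, t = 0 − 26·1 = -26  (check: 593·1 + 22·(-26) = 21)
  q = 1: r = 1, s = 0 − 1·1 = -1, t = 1 − 1·(-26) = 27  (check: 593·(-1) + 22·27 = 1)
The row with r = 1 (the gcd) gives the Bezout coefficients s = -1, t = 27.
Result: 593 · (-1) + 22 · (27) = 1.

gcd(593, 22) = 1; s = -1, t = 27 (check: 593·(-1) + 22·27 = 1).


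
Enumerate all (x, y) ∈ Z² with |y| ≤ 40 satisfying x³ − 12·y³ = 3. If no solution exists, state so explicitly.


The equation is x³ - 12y³ = 3. For fixed y, x³ = 12·y³ + 3, so a solution requires the RHS to be a perfect cube.
Strategy: iterate y from -40 to 40, compute RHS = 12·y³ + 3, and check whether it is a (positive or negative) perfect cube.
Check small values of y:
  y = 0: RHS = 3 is not a perfect cube.
  y = 1: RHS = 15 is not a perfect cube.
  y = -1: RHS = -9 is not a perfect cube.
  y = 2: RHS = 99 is not a perfect cube.
  y = -2: RHS = -93 is not a perfect cube.
  y = 3: RHS = 327 is not a perfect cube.
  y = -3: RHS = -321 is not a perfect cube.
Continuing the search up to |y| = 40 finds no solutions either.
No (x, y) in the scanned range satisfies the equation.

No integer solutions with |y| ≤ 40.


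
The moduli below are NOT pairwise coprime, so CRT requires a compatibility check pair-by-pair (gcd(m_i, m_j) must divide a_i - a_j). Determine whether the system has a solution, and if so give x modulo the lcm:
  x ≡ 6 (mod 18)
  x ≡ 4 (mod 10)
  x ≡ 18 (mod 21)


Moduli 18, 10, 21 are not pairwise coprime, so CRT works modulo lcm(m_i) when all pairwise compatibility conditions hold.
Pairwise compatibility: gcd(m_i, m_j) must divide a_i - a_j for every pair.
Merge one congruence at a time:
  Start: x ≡ 6 (mod 18).
  Combine with x ≡ 4 (mod 10): gcd(18, 10) = 2; 4 - 6 = -2, which IS divisible by 2, so compatible.
    Write x = 6 + 18·t and substitute into x ≡ 4 (mod 10): 18·t ≡ 4 − 6 = -2 (mod 10).
    Divide the congruence (and modulus) by g = 2: 9·t ≡ -1 (mod 5).
    Reduce coefficients mod 5: 4·t ≡ 4 (mod 5).
    The inverse of 4 mod 5 is 4 (since 4·4 = 16 = 3·5 + 1), so t ≡ 4·4 = 16 ≡ 1 (mod 5).
    Then x = 6 + 18·1 = 24, valid modulo lcm(18, 10) = 90: x ≡ 24 (mod 90).
  Combine with x ≡ 18 (mod 21): gcd(90, 21) = 3; 18 - 24 = -6, which IS divisible by 3, so compatible.
    Write x = 24 + 90·t and substitute into x ≡ 18 (mod 21): 90·t ≡ 18 − 24 = -6 (mod 21).
    Divide the congruence (and modulus) by g = 3: 30·t ≡ -2 (mod 7).
    Reduce coefficients mod 7: 2·t ≡ 5 (mod 7).
    The inverse of 2 mod 7 is 4 (since 2·4 = 8 = 1·7 + 1), so t ≡ 4·5 = 20 ≡ 6 (mod 7).
    Then x = 24 + 90·6 = 564, valid modulo lcm(90, 21) = 630: x ≡ 564 (mod 630).
Verify: 564 mod 18 = 6, 564 mod 10 = 4, 564 mod 21 = 18.

x ≡ 564 (mod 630).


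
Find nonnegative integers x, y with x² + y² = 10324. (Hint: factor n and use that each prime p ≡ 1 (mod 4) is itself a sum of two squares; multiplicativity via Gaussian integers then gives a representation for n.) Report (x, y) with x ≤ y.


Step 1: Factor n = 10324 = 2^2 · 29 · 89.
Step 2: Check the mod-4 condition on each prime factor: 2 = 2 (special); 29 ≡ 1 (mod 4), exponent 1; 89 ≡ 1 (mod 4), exponent 1.
All primes ≡ 3 (mod 4) appear to even exponent (or don't appear), so by the two-squares theorem n IS expressible as a sum of two squares.
Step 3: Build a representation. Group n = k² · m with k = 2 and m = 29 · 89 = 2581 (a product of primes ≡ 1 (mod 4)); a representation of m scales to one of n via (k·x)² + (k·y)² = k²(x² + y²). Each prime p ≡ 1 (mod 4) is itself a sum of two squares; find a² by testing p − a² for a perfect square:
  29: 29 − 1² = 28, 29 − 2² = 25 = 5² ⇒ 29 = 2² + 5².
  89: 89 − 1² = 88, 89 − 2² = 85, 89 − 3² = 80, 89 − 4² = 73, 89 − 5² = 64 = 8² ⇒ 89 = 5² + 8².
  Combine using the Brahmagupta–Fibonacci identity (a² + b²)(c² + d²) = (ac − bd)² + (ad + bc)² = (ac + bd)² + (ad − bc)²:
  29 · 89 = 2581: from (2² + 5²)(5² + 8²), take (2·5 − 5·8, 2·8 + 5·5) = (10 − 40, 16 + 25) = (-30, 41); dropping signs (only squares matter) gives (30, 41); check 30² + 41² = 900 + 1681 = 2581 ✓.
  Scale by k = 2: (2·30, 2·41) = (60, 82).
Step 4: Order so x ≤ y and verify: 60² + 82² = 3600 + 6724 = 10324 = n. ✓

n = 10324 = 60² + 82² (one valid representation with x ≤ y).


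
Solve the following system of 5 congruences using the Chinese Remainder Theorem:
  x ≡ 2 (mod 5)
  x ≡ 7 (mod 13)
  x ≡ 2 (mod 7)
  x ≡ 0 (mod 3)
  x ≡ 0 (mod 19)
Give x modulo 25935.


Product of moduli M = 5 · 13 · 7 · 3 · 19 = 25935.
Merge one congruence at a time:
  Start: x ≡ 2 (mod 5).
  Combine with x ≡ 7 (mod 13); new modulus lcm = 65.
    Write x = 2 + 5·t and substitute into x ≡ 7 (mod 13): 5·t ≡ 7 − 2 = 5 (mod 13).
    The inverse of 5 mod 13 is 8 (since 5·8 = 40 = 3·13 + 1), so t ≡ 8·5 = 40 ≡ 1 (mod 13).
    Then x = 2 + 5·1 = 7, valid modulo lcm(5, 13) = 65: x ≡ 7 (mod 65).
  Combine with x ≡ 2 (mod 7); new modulus lcm = 455.
    Write x = 7 + 65·t and substitute into x ≡ 2 (mod 7): 65·t ≡ 2 − 7 = -5 (mod 7).
    Reduce coefficients mod 7: 2·t ≡ 2 (mod 7).
    The inverse of 2 mod 7 is 4 (since 2·4 = 8 = 1·7 + 1), so t ≡ 4·2 = 8 ≡ 1 (mod 7).
    Then x = 7 + 65·1 = 72, valid modulo lcm(65, 7) = 455: x ≡ 72 (mod 455).
  Combine with x ≡ 0 (mod 3); new modulus lcm = 1365.
    Write x = 72 + 455·t and substitute into x ≡ 0 (mod 3): 455·t ≡ 0 − 72 = -72 (mod 3).
    Reduce coefficients mod 3: 2·t ≡ 0 (mod 3).
    The inverse of 2 mod 3 is 2 (since 2·2 = 4 = 1·3 + 1), so t ≡ 2·0 = 0 ≡ 0 (mod 3).
    Then x = 72 + 455·0 = 72, valid modulo lcm(455, 3) = 1365: x ≡ 72 (mod 1365).
  Combine with x ≡ 0 (mod 19); new modulus lcm = 25935.
    Write x = 72 + 1365·t and substitute into x ≡ 0 (mod 19): 1365·t ≡ 0 − 72 = -72 (mod 19).
    Reduce coefficients mod 19: 16·t ≡ 4 (mod 19).
    The inverse of 16 mod 19 is 6 (since 16·6 = 96 = 5·19 + 1), so t ≡ 6·4 = 24 ≡ 5 (mod 19).
    Then x = 72 + 1365·5 = 6897, valid modulo lcm(1365, 19) = 25935: x ≡ 6897 (mod 25935).
Verify against each original: 6897 mod 5 = 2, 6897 mod 13 = 7, 6897 mod 7 = 2, 6897 mod 3 = 0, 6897 mod 19 = 0.

x ≡ 6897 (mod 25935).


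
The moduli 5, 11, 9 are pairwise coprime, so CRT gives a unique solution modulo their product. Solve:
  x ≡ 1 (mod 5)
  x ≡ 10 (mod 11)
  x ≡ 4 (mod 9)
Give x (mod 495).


Moduli 5, 11, 9 are pairwise coprime; by CRT there is a unique solution modulo M = 5 · 11 · 9 = 495.
Solve pairwise, accumulating the modulus:
  Start with x ≡ 1 (mod 5).
  Combine with x ≡ 10 (mod 11): since gcd(5, 11) = 1, we get a unique residue mod 55.
    Write x = 1 + 5·t and substitute into x ≡ 10 (mod 11): 5·t ≡ 10 − 1 = 9 (mod 11).
    The inverse of 5 mod 11 is 9 (since 5·9 = 45 = 4·11 + 1), so t ≡ 9·9 = 81 ≡ 4 (mod 11).
    Then x = 1 + 5·4 = 21, valid modulo lcm(5, 11) = 55: x ≡ 21 (mod 55).
  Combine with x ≡ 4 (mod 9): since gcd(55, 9) = 1, we get a unique residue mod 495.
    Write x = 21 + 55·t and substitute into x ≡ 4 (mod 9): 55·t ≡ 4 − 21 = -17 (mod 9).
    Reduce coefficients mod 9: 1·t ≡ 1 (mod 9).
    So t ≡ 1 (mod 9).
    Then x = 21 + 55·1 = 76, valid modulo lcm(55, 9) = 495: x ≡ 76 (mod 495).
Verify: 76 mod 5 = 1 ✓, 76 mod 11 = 10 ✓, 76 mod 9 = 4 ✓.

x ≡ 76 (mod 495).


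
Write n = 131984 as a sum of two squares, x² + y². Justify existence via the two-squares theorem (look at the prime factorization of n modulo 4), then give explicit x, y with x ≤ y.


Step 1: Factor n = 131984 = 2^4 · 73 · 113.
Step 2: Check the mod-4 condition on each prime factor: 2 = 2 (special); 73 ≡ 1 (mod 4), exponent 1; 113 ≡ 1 (mod 4), exponent 1.
All primes ≡ 3 (mod 4) appear to even exponent (or don't appear), so by the two-squares theorem n IS expressible as a sum of two squares.
Step 3: Build a representation. Group n = k² · m with k = 4 and m = 73 · 113 = 8249 (a product of primes ≡ 1 (mod 4)); a representation of m scales to one of n via (k·x)² + (k·y)² = k²(x² + y²). Each prime p ≡ 1 (mod 4) is itself a sum of two squares; find a² by testing p − a² for a perfect square:
  73: 73 − 1² = 72, 73 − 2² = 69, 73 − 3² = 64 = 8² ⇒ 73 = 3² + 8².
  113: 113 − 1² = 112, 113 − 2² = 109, 113 − 3² = 104, 113 − 4² = 97, 113 − 5² = 88, 113 − 6² = 77, 113 − 7² = 64 = 8² ⇒ 113 = 7² + 8².
  Combine using the Brahmagupta–Fibonacci identity (a² + b²)(c² + d²) = (ac − bd)² + (ad + bc)² = (ac + bd)² + (ad − bc)²:
  73 · 113 = 8249: from (3² + 8²)(7² + 8²), take (3·7 − 8·8, 3·8 + 8·7) = (21 − 64, 24 + 56) = (-43, 80); dropping signs (only squares matter) gives (43, 80); check 43² + 80² = 1849 + 6400 = 8249 ✓.
  Scale by k = 4: (4·43, 4·80) = (172, 320).
Step 4: Order so x ≤ y and verify: 172² + 320² = 29584 + 102400 = 131984 = n. ✓

n = 131984 = 172² + 320² (one valid representation with x ≤ y).


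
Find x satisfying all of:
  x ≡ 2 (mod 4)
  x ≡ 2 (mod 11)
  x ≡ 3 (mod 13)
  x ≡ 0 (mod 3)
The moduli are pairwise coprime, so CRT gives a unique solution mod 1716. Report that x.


Product of moduli M = 4 · 11 · 13 · 3 = 1716.
Merge one congruence at a time:
  Start: x ≡ 2 (mod 4).
  Combine with x ≡ 2 (mod 11); new modulus lcm = 44.
    Write x = 2 + 4·t and substitute into x ≡ 2 (mod 11): 4·t ≡ 2 − 2 = 0 (mod 11).
    The inverse of 4 mod 11 is 3 (since 4·3 = 12 = 1·11 + 1), so t ≡ 3·0 = 0 ≡ 0 (mod 11).
    Then x = 2 + 4·0 = 2, valid modulo lcm(4, 11) = 44: x ≡ 2 (mod 44).
  Combine with x ≡ 3 (mod 13); new modulus lcm = 572.
    Write x = 2 + 44·t and substitute into x ≡ 3 (mod 13): 44·t ≡ 3 − 2 = 1 (mod 13).
    Reduce coefficients mod 13: 5·t ≡ 1 (mod 13).
    The inverse of 5 mod 13 is 8 (since 5·8 = 40 = 3·13 + 1), so t ≡ 8·1 = 8 ≡ 8 (mod 13).
    Then x = 2 + 44·8 = 354, valid modulo lcm(44, 13) = 572: x ≡ 354 (mod 572).
  Combine with x ≡ 0 (mod 3); new modulus lcm = 1716.
    Write x = 354 + 572·t and substitute into x ≡ 0 (mod 3): 572·t ≡ 0 − 354 = -354 (mod 3).
    Reduce coefficients mod 3: 2·t ≡ 0 (mod 3).
    The inverse of 2 mod 3 is 2 (since 2·2 = 4 = 1·3 + 1), so t ≡ 2·0 = 0 ≡ 0 (mod 3).
    Then x = 354 + 572·0 = 354, valid modulo lcm(572, 3) = 1716: x ≡ 354 (mod 1716).
Verify against each original: 354 mod 4 = 2, 354 mod 11 = 2, 354 mod 13 = 3, 354 mod 3 = 0.

x ≡ 354 (mod 1716).
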